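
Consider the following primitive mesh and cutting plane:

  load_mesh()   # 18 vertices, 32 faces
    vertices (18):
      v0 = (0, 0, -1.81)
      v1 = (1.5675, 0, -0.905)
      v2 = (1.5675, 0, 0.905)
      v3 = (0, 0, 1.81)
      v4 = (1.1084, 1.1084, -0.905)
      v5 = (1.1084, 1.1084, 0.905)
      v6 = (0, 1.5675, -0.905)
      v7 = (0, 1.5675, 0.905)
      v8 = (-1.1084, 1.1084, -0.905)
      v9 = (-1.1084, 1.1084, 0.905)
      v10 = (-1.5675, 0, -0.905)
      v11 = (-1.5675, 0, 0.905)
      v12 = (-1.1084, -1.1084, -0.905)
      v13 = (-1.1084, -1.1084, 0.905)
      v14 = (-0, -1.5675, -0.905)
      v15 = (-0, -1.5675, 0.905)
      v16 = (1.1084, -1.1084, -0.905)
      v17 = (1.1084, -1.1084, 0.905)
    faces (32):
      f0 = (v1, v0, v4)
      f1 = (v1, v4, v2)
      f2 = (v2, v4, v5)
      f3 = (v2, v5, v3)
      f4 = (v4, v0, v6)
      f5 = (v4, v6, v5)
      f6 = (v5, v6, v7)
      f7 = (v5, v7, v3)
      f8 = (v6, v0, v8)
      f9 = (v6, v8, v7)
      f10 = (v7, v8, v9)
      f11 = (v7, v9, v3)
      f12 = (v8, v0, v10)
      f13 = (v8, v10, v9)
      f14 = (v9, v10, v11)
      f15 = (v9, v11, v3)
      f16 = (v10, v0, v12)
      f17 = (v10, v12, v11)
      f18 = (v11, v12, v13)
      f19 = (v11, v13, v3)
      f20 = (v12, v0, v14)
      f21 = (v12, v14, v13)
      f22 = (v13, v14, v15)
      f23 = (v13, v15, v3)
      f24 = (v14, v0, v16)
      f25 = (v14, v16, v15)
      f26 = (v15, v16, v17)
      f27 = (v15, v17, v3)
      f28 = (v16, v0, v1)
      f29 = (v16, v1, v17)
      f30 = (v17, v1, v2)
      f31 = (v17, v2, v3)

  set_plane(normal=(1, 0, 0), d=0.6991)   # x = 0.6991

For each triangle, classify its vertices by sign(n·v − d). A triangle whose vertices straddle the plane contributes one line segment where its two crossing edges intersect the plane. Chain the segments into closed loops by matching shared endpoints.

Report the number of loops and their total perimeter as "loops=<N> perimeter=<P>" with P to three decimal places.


loops=1 perimeter=9.169

Straddling triangles (12 of 32):
  (v1,v0,v4) [+-+] → (0.6991, 0, -1.40637)–(0.6991, 0.6991, -1.23919)  len=0.7188
  (v2,v5,v3) [++-] → (0.6991, 0.6991, 1.23919)–(0.6991, 0, 1.40637)  len=0.7188
  (v4,v0,v6) [+--] → (0.6991, 0.6991, -1.23919)–(0.6991, 1.27793, -0.905)  len=0.6684
  (v4,v6,v5) [+-+] → (0.6991, 1.27793, -0.905)–(0.6991, 1.27793, 0.236619)  len=1.1416
  (v5,v6,v7) [+--] → (0.6991, 1.27793, 0.236619)–(0.6991, 1.27793, 0.905)  len=0.6684
  (v5,v7,v3) [+--] → (0.6991, 1.27793, 0.905)–(0.6991, 0.6991, 1.23919)  len=0.6684
  (v14,v0,v16) [--+] → (0.6991, -0.6991, -1.23919)–(0.6991, -1.27793, -0.905)  len=0.6684
  (v14,v16,v15) [-+-] → (0.6991, -1.27793, -0.905)–(0.6991, -1.27793, -0.236619)  len=0.6684
  (v15,v16,v17) [-++] → (0.6991, -1.27793, -0.236619)–(0.6991, -1.27793, 0.905)  len=1.1416
  (v15,v17,v3) [-+-] → (0.6991, -1.27793, 0.905)–(0.6991, -0.6991, 1.23919)  len=0.6684
  (v16,v0,v1) [+-+] → (0.6991, -0.6991, -1.23919)–(0.6991, 0, -1.40637)  len=0.7188
  (v17,v2,v3) [++-] → (0.6991, 0, 1.40637)–(0.6991, -0.6991, 1.23919)  len=0.7188

Chained into 1 loop(s):
  loop 1: 12 segments, perimeter = 9.1688
Total perimeter = 9.169


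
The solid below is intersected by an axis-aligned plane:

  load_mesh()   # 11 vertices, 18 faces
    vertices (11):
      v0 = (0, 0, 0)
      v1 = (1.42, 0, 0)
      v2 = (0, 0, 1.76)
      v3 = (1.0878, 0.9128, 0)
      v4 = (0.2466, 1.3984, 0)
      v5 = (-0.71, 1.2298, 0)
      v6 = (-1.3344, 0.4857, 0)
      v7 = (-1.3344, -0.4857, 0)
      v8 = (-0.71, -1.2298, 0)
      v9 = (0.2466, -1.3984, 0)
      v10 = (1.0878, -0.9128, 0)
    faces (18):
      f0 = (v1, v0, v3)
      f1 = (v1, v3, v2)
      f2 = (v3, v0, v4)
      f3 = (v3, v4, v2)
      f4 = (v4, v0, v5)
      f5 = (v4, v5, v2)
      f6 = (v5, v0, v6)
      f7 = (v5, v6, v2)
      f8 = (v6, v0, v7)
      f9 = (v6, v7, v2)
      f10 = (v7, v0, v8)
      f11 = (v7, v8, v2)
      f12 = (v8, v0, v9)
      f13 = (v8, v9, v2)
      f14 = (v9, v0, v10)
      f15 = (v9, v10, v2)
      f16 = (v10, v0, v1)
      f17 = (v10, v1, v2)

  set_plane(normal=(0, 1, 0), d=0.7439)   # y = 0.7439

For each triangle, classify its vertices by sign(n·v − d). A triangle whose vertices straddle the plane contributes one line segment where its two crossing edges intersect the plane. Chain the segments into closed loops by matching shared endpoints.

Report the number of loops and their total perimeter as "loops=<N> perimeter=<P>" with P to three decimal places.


Straddling triangles (8 of 18):
  (v1,v0,v3) [--+] → (0.886519, 0.7439, 0)–(1.14927, 0.7439, 0)  len=0.2627
  (v1,v3,v2) [-+-] → (1.14927, 0.7439, 0)–(0.886519, 0.7439, 0.325662)  len=0.4184
  (v3,v0,v4) [+-+] → (0.886519, 0.7439, 0)–(0.131183, 0.7439, 0)  len=0.7553
  (v3,v4,v2) [++-] → (0.131183, 0.7439, 0.823741)–(0.886519, 0.7439, 0.325662)  len=0.9048
  (v4,v0,v5) [+-+] → (0.131183, 0.7439, 0)–(-0.429476, 0.7439, 0)  len=0.5607
  (v4,v5,v2) [++-] → (-0.429476, 0.7439, 0.695385)–(0.131183, 0.7439, 0.823741)  len=0.5752
  (v5,v0,v6) [+--] → (-0.429476, 0.7439, 0)–(-1.11774, 0.7439, 0)  len=0.6883
  (v5,v6,v2) [+--] → (-1.11774, 0.7439, 0)–(-0.429476, 0.7439, 0.695385)  len=0.9784

Chained into 1 loop(s):
  loop 1: 8 segments, perimeter = 5.1438
Total perimeter = 5.144

loops=1 perimeter=5.144


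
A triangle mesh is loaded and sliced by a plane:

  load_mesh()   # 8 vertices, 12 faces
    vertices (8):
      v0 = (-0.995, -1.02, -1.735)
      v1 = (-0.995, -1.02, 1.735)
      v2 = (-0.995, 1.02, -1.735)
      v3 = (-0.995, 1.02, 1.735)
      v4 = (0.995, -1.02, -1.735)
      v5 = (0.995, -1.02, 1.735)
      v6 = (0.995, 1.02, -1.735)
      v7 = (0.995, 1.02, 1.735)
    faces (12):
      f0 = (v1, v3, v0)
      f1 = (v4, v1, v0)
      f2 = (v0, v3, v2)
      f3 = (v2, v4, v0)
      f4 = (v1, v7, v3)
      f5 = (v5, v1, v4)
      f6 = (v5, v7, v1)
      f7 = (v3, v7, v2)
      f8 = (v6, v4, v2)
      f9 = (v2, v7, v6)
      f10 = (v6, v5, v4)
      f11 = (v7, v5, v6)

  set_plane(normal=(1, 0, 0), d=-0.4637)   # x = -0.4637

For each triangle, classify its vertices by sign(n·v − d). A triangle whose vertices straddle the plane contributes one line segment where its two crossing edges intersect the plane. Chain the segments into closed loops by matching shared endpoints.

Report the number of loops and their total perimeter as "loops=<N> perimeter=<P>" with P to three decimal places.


loops=1 perimeter=11.020

Straddling triangles (8 of 12):
  (v4,v1,v0) [+--] → (-0.4637, -1.02, 0.808562)–(-0.4637, -1.02, -1.735)  len=2.5436
  (v2,v4,v0) [-+-] → (-0.4637, 0.475351, -1.735)–(-0.4637, -1.02, -1.735)  len=1.4954
  (v1,v7,v3) [-+-] → (-0.4637, -0.475351, 1.735)–(-0.4637, 1.02, 1.735)  len=1.4954
  (v5,v1,v4) [+-+] → (-0.4637, -1.02, 1.735)–(-0.4637, -1.02, 0.808562)  len=0.9264
  (v5,v7,v1) [++-] → (-0.4637, -0.475351, 1.735)–(-0.4637, -1.02, 1.735)  len=0.5446
  (v3,v7,v2) [-+-] → (-0.4637, 1.02, 1.735)–(-0.4637, 1.02, -0.808562)  len=2.5436
  (v6,v4,v2) [++-] → (-0.4637, 0.475351, -1.735)–(-0.4637, 1.02, -1.735)  len=0.5446
  (v2,v7,v6) [-++] → (-0.4637, 1.02, -0.808562)–(-0.4637, 1.02, -1.735)  len=0.9264

Chained into 1 loop(s):
  loop 1: 8 segments, perimeter = 11.0200
Total perimeter = 11.020


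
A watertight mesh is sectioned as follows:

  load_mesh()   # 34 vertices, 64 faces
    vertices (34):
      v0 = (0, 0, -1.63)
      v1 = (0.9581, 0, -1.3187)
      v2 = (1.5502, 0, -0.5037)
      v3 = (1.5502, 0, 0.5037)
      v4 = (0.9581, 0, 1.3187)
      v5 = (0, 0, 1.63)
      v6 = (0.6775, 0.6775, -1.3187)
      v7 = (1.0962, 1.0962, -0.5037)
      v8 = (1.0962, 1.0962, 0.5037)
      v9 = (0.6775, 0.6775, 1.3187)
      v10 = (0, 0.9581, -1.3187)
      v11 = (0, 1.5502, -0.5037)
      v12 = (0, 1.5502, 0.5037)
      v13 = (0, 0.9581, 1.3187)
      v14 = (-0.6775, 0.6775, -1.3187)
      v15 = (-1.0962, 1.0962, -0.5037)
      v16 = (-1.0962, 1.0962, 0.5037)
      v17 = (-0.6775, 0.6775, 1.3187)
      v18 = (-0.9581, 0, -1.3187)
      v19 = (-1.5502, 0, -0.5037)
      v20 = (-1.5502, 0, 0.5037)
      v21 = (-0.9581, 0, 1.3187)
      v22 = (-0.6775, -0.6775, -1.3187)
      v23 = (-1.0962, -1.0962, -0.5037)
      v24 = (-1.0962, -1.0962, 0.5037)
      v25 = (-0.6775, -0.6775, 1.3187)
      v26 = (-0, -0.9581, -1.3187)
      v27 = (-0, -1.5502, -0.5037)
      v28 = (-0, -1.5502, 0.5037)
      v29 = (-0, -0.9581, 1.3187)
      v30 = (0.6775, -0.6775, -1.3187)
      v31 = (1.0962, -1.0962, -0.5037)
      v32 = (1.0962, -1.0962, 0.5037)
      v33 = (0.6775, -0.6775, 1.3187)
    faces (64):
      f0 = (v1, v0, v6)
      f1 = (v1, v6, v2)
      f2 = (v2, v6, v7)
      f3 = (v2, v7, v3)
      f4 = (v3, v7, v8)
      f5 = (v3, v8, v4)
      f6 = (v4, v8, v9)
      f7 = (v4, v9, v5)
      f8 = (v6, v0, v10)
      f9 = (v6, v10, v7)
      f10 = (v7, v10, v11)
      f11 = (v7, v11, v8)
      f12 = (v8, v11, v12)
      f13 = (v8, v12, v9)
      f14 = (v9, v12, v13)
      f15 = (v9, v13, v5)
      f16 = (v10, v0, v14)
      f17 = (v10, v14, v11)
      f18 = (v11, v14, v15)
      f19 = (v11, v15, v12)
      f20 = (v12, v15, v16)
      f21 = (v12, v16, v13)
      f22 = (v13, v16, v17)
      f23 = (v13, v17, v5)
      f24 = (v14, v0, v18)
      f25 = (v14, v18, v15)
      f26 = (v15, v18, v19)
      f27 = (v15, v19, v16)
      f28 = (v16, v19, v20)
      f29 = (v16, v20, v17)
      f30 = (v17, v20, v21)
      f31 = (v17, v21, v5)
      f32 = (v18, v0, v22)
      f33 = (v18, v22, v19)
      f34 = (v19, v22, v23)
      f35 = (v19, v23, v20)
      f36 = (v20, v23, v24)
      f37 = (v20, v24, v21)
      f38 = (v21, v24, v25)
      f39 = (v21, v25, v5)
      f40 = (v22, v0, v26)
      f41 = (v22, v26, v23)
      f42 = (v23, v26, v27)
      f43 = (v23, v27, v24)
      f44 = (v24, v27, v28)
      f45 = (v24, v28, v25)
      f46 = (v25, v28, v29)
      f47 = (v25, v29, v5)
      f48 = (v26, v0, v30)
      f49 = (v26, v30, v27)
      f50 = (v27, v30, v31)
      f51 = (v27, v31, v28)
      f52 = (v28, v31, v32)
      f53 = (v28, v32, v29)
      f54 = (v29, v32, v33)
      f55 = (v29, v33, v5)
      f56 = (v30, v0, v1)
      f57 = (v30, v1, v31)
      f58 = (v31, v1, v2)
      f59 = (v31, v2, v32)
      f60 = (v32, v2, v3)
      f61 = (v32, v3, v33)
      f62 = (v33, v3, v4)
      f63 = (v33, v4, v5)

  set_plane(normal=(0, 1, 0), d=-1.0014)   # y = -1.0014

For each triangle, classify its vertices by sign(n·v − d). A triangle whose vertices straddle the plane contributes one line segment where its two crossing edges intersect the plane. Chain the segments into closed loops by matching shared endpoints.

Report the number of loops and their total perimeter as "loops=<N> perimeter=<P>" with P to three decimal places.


Straddling triangles (18 of 64):
  (v19,v22,v23) [++-] → (-1.0014, -1.0014, -0.688228)–(-1.13546, -1.0014, -0.5037)  len=0.2281
  (v19,v23,v20) [+-+] → (-1.13546, -1.0014, -0.5037)–(-1.13546, -1.0014, -0.416579)  len=0.0871
  (v20,v23,v24) [+--] → (-1.13546, -1.0014, -0.416579)–(-1.13546, -1.0014, 0.5037)  len=0.9203
  (v20,v24,v21) [+-+] → (-1.13546, -1.0014, 0.5037)–(-1.08426, -1.0014, 0.574182)  len=0.0871
  (v21,v24,v25) [+-+] → (-1.08426, -1.0014, 0.574182)–(-1.0014, -1.0014, 0.688228)  len=0.1410
  (v22,v26,v23) [++-] → (-0.343704, -1.0014, -1.06316)–(-1.0014, -1.0014, -0.688228)  len=0.7571
  (v23,v26,v27) [-+-] → (-0.343704, -1.0014, -1.06316)–(0, -1.0014, -1.2591)  len=0.3956
  (v24,v28,v25) [--+] → (-0.426048, -1.0014, 1.01622)–(-1.0014, -1.0014, 0.688228)  len=0.6623
  (v25,v28,v29) [+-+] → (-0.426048, -1.0014, 1.01622)–(0, -1.0014, 1.2591)  len=0.4904
  (v26,v30,v27) [++-] → (0.426048, -1.0014, -1.01622)–(0, -1.0014, -1.2591)  len=0.4904
  (v27,v30,v31) [-+-] → (0.426048, -1.0014, -1.01622)–(1.0014, -1.0014, -0.688228)  len=0.6623
  (v28,v32,v29) [--+] → (0.343704, -1.0014, 1.06316)–(0, -1.0014, 1.2591)  len=0.3956
  (v29,v32,v33) [+-+] → (0.343704, -1.0014, 1.06316)–(1.0014, -1.0014, 0.688228)  len=0.7571
  (v30,v1,v31) [++-] → (1.08426, -1.0014, -0.574182)–(1.0014, -1.0014, -0.688228)  len=0.1410
  (v31,v1,v2) [-++] → (1.08426, -1.0014, -0.574182)–(1.13546, -1.0014, -0.5037)  len=0.0871
  (v31,v2,v32) [-+-] → (1.13546, -1.0014, -0.5037)–(1.13546, -1.0014, 0.416579)  len=0.9203
  (v32,v2,v3) [-++] → (1.13546, -1.0014, 0.416579)–(1.13546, -1.0014, 0.5037)  len=0.0871
  (v32,v3,v33) [-++] → (1.13546, -1.0014, 0.5037)–(1.0014, -1.0014, 0.688228)  len=0.2281

Chained into 1 loop(s):
  loop 1: 18 segments, perimeter = 7.5379
Total perimeter = 7.538

loops=1 perimeter=7.538


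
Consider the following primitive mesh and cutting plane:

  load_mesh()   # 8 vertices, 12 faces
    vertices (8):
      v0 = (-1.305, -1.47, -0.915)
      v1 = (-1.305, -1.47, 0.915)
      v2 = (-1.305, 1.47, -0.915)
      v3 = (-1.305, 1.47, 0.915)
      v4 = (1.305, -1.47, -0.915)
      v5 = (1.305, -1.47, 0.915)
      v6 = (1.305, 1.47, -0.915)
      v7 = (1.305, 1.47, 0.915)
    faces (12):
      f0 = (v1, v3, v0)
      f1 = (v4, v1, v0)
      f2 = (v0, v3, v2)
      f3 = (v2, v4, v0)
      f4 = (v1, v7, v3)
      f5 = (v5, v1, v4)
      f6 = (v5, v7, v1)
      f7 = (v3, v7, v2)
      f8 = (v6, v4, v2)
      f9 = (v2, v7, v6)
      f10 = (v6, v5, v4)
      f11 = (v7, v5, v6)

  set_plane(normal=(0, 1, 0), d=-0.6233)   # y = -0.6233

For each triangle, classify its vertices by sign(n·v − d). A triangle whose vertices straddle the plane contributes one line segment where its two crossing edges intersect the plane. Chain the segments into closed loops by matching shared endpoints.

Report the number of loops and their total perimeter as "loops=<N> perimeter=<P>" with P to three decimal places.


loops=1 perimeter=8.880

Straddling triangles (8 of 12):
  (v1,v3,v0) [-+-] → (-1.305, -0.6233, 0.915)–(-1.305, -0.6233, -0.387972)  len=1.3030
  (v0,v3,v2) [-++] → (-1.305, -0.6233, -0.387972)–(-1.305, -0.6233, -0.915)  len=0.5270
  (v2,v4,v0) [+--] → (0.553338, -0.6233, -0.915)–(-1.305, -0.6233, -0.915)  len=1.8583
  (v1,v7,v3) [-++] → (-0.553338, -0.6233, 0.915)–(-1.305, -0.6233, 0.915)  len=0.7517
  (v5,v7,v1) [-+-] → (1.305, -0.6233, 0.915)–(-0.553338, -0.6233, 0.915)  len=1.8583
  (v6,v4,v2) [+-+] → (1.305, -0.6233, -0.915)–(0.553338, -0.6233, -0.915)  len=0.7517
  (v6,v5,v4) [+--] → (1.305, -0.6233, 0.387972)–(1.305, -0.6233, -0.915)  len=1.3030
  (v7,v5,v6) [+-+] → (1.305, -0.6233, 0.915)–(1.305, -0.6233, 0.387972)  len=0.5270

Chained into 1 loop(s):
  loop 1: 8 segments, perimeter = 8.8800
Total perimeter = 8.880


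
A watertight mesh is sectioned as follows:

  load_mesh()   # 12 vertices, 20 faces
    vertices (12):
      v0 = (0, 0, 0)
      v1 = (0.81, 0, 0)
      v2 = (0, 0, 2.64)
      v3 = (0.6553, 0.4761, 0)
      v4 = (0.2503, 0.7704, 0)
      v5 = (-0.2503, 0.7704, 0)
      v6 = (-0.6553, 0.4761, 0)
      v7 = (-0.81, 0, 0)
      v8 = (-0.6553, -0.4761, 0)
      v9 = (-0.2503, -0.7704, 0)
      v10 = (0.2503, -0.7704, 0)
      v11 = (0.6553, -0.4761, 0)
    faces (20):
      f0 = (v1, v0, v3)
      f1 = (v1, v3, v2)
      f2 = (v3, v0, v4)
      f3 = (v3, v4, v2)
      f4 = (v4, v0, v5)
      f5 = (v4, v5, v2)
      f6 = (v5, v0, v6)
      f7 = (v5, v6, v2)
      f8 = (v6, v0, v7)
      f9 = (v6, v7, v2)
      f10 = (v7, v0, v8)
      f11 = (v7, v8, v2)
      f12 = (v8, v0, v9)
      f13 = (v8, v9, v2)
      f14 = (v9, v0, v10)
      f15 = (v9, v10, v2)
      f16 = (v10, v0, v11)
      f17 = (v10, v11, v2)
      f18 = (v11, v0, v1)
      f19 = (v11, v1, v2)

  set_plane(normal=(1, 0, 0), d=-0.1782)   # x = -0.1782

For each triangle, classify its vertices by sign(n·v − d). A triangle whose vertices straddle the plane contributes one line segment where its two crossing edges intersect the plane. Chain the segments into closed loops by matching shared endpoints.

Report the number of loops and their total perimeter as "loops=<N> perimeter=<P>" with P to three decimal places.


loops=1 perimeter=5.972

Straddling triangles (12 of 20):
  (v4,v0,v5) [++-] → (-0.1782, 0.548483, 0)–(-0.1782, 0.7704, 0)  len=0.2219
  (v4,v5,v2) [+-+] → (-0.1782, 0.7704, 0)–(-0.1782, 0.548483, 0.760463)  len=0.7922
  (v5,v0,v6) [-+-] → (-0.1782, 0.548483, 0)–(-0.1782, 0.129469, 0)  len=0.4190
  (v5,v6,v2) [--+] → (-0.1782, 0.129469, 1.92209)–(-0.1782, 0.548483, 0.760463)  len=1.2349
  (v6,v0,v7) [-+-] → (-0.1782, 0.129469, 0)–(-0.1782, 0, 0)  len=0.1295
  (v6,v7,v2) [--+] → (-0.1782, 0, 2.0592)–(-0.1782, 0.129469, 1.92209)  len=0.1886
  (v7,v0,v8) [-+-] → (-0.1782, 0, 0)–(-0.1782, -0.129469, 0)  len=0.1295
  (v7,v8,v2) [--+] → (-0.1782, -0.129469, 1.92209)–(-0.1782, 0, 2.0592)  len=0.1886
  (v8,v0,v9) [-+-] → (-0.1782, -0.129469, 0)–(-0.1782, -0.548483, 0)  len=0.4190
  (v8,v9,v2) [--+] → (-0.1782, -0.548483, 0.760463)–(-0.1782, -0.129469, 1.92209)  len=1.2349
  (v9,v0,v10) [-++] → (-0.1782, -0.548483, 0)–(-0.1782, -0.7704, 0)  len=0.2219
  (v9,v10,v2) [-++] → (-0.1782, -0.7704, 0)–(-0.1782, -0.548483, 0.760463)  len=0.7922

Chained into 1 loop(s):
  loop 1: 12 segments, perimeter = 5.9721
Total perimeter = 5.972


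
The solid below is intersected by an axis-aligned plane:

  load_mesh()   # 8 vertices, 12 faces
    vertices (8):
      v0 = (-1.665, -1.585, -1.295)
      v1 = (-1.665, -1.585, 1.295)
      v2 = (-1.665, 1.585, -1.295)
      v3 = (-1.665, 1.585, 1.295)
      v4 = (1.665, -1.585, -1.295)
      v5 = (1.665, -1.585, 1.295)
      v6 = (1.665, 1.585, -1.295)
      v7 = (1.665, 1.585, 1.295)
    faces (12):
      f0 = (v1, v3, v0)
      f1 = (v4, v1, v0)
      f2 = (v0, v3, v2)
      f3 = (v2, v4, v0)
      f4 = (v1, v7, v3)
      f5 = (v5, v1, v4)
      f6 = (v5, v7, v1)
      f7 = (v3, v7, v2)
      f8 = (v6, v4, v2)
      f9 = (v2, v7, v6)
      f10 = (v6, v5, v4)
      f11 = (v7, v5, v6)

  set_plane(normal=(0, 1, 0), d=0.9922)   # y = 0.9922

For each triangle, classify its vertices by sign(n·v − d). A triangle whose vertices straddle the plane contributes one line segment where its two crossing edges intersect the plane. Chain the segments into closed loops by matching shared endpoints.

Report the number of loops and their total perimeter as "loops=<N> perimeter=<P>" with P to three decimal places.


Straddling triangles (8 of 12):
  (v1,v3,v0) [-+-] → (-1.665, 0.9922, 1.295)–(-1.665, 0.9922, 0.810662)  len=0.4843
  (v0,v3,v2) [-++] → (-1.665, 0.9922, 0.810662)–(-1.665, 0.9922, -1.295)  len=2.1057
  (v2,v4,v0) [+--] → (-1.04228, 0.9922, -1.295)–(-1.665, 0.9922, -1.295)  len=0.6227
  (v1,v7,v3) [-++] → (1.04228, 0.9922, 1.295)–(-1.665, 0.9922, 1.295)  len=2.7073
  (v5,v7,v1) [-+-] → (1.665, 0.9922, 1.295)–(1.04228, 0.9922, 1.295)  len=0.6227
  (v6,v4,v2) [+-+] → (1.665, 0.9922, -1.295)–(-1.04228, 0.9922, -1.295)  len=2.7073
  (v6,v5,v4) [+--] → (1.665, 0.9922, -0.810662)–(1.665, 0.9922, -1.295)  len=0.4843
  (v7,v5,v6) [+-+] → (1.665, 0.9922, 1.295)–(1.665, 0.9922, -0.810662)  len=2.1057

Chained into 1 loop(s):
  loop 1: 8 segments, perimeter = 11.8400
Total perimeter = 11.840

loops=1 perimeter=11.840


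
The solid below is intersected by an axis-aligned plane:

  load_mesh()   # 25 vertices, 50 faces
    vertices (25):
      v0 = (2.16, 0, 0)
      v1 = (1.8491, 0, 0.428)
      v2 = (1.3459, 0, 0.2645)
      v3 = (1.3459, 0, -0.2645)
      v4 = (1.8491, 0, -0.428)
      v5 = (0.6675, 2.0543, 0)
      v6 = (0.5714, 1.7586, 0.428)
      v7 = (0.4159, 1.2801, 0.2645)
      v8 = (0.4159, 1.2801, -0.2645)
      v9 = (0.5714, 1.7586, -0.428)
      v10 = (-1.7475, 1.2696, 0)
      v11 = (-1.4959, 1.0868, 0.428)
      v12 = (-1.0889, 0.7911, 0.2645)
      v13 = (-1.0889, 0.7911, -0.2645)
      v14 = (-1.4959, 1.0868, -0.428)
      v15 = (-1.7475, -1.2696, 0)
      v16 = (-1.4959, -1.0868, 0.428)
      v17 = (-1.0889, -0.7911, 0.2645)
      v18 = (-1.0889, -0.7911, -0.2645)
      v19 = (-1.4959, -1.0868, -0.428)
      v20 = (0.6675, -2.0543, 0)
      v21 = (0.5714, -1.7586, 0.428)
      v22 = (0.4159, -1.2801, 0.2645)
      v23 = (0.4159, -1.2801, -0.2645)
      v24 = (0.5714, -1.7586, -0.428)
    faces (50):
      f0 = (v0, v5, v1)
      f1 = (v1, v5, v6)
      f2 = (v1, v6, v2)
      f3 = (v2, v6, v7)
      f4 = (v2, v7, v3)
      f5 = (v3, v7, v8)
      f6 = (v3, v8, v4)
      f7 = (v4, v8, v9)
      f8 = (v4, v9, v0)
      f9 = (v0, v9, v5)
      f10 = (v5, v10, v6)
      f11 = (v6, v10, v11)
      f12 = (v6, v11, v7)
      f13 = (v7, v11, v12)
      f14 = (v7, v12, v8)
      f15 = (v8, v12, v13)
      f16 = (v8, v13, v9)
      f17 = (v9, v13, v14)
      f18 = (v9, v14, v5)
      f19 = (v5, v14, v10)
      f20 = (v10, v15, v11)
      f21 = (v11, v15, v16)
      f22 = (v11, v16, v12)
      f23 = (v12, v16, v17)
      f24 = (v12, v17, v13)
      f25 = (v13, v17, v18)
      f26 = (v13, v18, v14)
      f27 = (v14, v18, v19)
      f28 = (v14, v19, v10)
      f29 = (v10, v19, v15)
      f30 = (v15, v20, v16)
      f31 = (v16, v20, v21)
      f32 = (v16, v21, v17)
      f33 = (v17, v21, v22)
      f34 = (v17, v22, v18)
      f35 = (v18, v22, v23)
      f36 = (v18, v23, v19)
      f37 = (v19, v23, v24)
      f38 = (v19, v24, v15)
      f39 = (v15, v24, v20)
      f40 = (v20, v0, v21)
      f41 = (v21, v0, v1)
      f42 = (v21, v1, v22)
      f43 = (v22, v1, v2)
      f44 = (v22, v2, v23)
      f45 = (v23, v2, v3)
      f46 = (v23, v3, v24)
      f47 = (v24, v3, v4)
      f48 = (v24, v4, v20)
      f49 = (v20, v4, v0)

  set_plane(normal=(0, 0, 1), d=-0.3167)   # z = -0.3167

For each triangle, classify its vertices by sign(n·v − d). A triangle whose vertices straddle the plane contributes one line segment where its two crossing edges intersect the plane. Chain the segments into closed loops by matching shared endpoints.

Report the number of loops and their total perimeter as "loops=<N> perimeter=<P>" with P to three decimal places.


loops=2 perimeter=20.199

Straddling triangles (20 of 50):
  (v3,v8,v4) [++-] → (0.873472, 0.871408, -0.3167)–(1.50655, 0, -0.3167)  len=1.0771
  (v4,v8,v9) [-+-] → (0.873472, 0.871408, -0.3167)–(0.465546, 1.43287, -0.3167)  len=0.6940
  (v4,v9,v0) [--+] → (0.98451, 1.30128, -0.3167)–(1.92995, 0, -0.3167)  len=1.6085
  (v0,v9,v5) [+-+] → (0.98451, 1.30128, -0.3167)–(0.59639, 1.8355, -0.3167)  len=0.6603
  (v8,v13,v9) [++-] → (-0.558823, 1.09999, -0.3167)–(0.465546, 1.43287, -0.3167)  len=1.0771
  (v9,v13,v14) [-+-] → (-0.558823, 1.09999, -0.3167)–(-1.21884, 0.885507, -0.3167)  len=0.6940
  (v9,v14,v5) [--+] → (-0.933315, 1.3384, -0.3167)–(0.59639, 1.8355, -0.3167)  len=1.6084
  (v5,v14,v10) [+-+] → (-0.933315, 1.3384, -0.3167)–(-1.56133, 1.13434, -0.3167)  len=0.6603
  (v13,v18,v14) [++-] → (-1.21884, -0.19155, -0.3167)–(-1.21884, 0.885507, -0.3167)  len=1.0771
  (v14,v18,v19) [-+-] → (-1.21884, -0.19155, -0.3167)–(-1.21884, -0.885507, -0.3167)  len=0.6940
  (v14,v19,v10) [--+] → (-1.56133, -0.474026, -0.3167)–(-1.56133, 1.13434, -0.3167)  len=1.6084
  (v10,v19,v15) [+-+] → (-1.56133, -0.474026, -0.3167)–(-1.56133, -1.13434, -0.3167)  len=0.6603
  (v18,v23,v19) [++-] → (-0.194473, -1.21839, -0.3167)–(-1.21884, -0.885507, -0.3167)  len=1.0771
  (v19,v23,v24) [-+-] → (-0.194473, -1.21839, -0.3167)–(0.465546, -1.43287, -0.3167)  len=0.6940
  (v19,v24,v15) [--+] → (-0.0316224, -1.63144, -0.3167)–(-1.56133, -1.13434, -0.3167)  len=1.6084
  (v15,v24,v20) [+-+] → (-0.0316224, -1.63144, -0.3167)–(0.59639, -1.8355, -0.3167)  len=0.6603
  (v23,v3,v24) [++-] → (1.09863, -0.561461, -0.3167)–(0.465546, -1.43287, -0.3167)  len=1.0771
  (v24,v3,v4) [-+-] → (1.09863, -0.561461, -0.3167)–(1.50655, 0, -0.3167)  len=0.6940
  (v24,v4,v20) [--+] → (1.54183, -0.534214, -0.3167)–(0.59639, -1.8355, -0.3167)  len=1.6085
  (v20,v4,v0) [+-+] → (1.54183, -0.534214, -0.3167)–(1.92995, 0, -0.3167)  len=0.6603

Chained into 2 loop(s):
  loop 1: 10 segments, perimeter = 8.8554
  loop 2: 10 segments, perimeter = 11.3438
Total perimeter = 20.199


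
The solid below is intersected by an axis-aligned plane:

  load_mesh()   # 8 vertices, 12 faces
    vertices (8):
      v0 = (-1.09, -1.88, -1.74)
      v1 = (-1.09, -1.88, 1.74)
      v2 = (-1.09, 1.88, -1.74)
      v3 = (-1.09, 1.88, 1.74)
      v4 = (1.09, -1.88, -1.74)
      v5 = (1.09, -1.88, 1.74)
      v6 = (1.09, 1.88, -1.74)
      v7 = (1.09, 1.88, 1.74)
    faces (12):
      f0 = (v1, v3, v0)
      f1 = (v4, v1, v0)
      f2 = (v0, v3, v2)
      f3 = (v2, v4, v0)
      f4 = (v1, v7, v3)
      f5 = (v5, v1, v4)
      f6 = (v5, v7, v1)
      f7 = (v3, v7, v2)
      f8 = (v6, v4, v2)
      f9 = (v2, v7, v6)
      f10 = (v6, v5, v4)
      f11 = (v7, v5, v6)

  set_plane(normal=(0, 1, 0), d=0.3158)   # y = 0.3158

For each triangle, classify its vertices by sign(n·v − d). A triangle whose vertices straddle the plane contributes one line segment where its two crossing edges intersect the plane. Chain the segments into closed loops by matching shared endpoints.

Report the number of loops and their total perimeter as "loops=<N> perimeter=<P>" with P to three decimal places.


loops=1 perimeter=11.320

Straddling triangles (8 of 12):
  (v1,v3,v0) [-+-] → (-1.09, 0.3158, 1.74)–(-1.09, 0.3158, 0.292283)  len=1.4477
  (v0,v3,v2) [-++] → (-1.09, 0.3158, 0.292283)–(-1.09, 0.3158, -1.74)  len=2.0323
  (v2,v4,v0) [+--] → (-0.183097, 0.3158, -1.74)–(-1.09, 0.3158, -1.74)  len=0.9069
  (v1,v7,v3) [-++] → (0.183097, 0.3158, 1.74)–(-1.09, 0.3158, 1.74)  len=1.2731
  (v5,v7,v1) [-+-] → (1.09, 0.3158, 1.74)–(0.183097, 0.3158, 1.74)  len=0.9069
  (v6,v4,v2) [+-+] → (1.09, 0.3158, -1.74)–(-0.183097, 0.3158, -1.74)  len=1.2731
  (v6,v5,v4) [+--] → (1.09, 0.3158, -0.292283)–(1.09, 0.3158, -1.74)  len=1.4477
  (v7,v5,v6) [+-+] → (1.09, 0.3158, 1.74)–(1.09, 0.3158, -0.292283)  len=2.0323

Chained into 1 loop(s):
  loop 1: 8 segments, perimeter = 11.3200
Total perimeter = 11.320


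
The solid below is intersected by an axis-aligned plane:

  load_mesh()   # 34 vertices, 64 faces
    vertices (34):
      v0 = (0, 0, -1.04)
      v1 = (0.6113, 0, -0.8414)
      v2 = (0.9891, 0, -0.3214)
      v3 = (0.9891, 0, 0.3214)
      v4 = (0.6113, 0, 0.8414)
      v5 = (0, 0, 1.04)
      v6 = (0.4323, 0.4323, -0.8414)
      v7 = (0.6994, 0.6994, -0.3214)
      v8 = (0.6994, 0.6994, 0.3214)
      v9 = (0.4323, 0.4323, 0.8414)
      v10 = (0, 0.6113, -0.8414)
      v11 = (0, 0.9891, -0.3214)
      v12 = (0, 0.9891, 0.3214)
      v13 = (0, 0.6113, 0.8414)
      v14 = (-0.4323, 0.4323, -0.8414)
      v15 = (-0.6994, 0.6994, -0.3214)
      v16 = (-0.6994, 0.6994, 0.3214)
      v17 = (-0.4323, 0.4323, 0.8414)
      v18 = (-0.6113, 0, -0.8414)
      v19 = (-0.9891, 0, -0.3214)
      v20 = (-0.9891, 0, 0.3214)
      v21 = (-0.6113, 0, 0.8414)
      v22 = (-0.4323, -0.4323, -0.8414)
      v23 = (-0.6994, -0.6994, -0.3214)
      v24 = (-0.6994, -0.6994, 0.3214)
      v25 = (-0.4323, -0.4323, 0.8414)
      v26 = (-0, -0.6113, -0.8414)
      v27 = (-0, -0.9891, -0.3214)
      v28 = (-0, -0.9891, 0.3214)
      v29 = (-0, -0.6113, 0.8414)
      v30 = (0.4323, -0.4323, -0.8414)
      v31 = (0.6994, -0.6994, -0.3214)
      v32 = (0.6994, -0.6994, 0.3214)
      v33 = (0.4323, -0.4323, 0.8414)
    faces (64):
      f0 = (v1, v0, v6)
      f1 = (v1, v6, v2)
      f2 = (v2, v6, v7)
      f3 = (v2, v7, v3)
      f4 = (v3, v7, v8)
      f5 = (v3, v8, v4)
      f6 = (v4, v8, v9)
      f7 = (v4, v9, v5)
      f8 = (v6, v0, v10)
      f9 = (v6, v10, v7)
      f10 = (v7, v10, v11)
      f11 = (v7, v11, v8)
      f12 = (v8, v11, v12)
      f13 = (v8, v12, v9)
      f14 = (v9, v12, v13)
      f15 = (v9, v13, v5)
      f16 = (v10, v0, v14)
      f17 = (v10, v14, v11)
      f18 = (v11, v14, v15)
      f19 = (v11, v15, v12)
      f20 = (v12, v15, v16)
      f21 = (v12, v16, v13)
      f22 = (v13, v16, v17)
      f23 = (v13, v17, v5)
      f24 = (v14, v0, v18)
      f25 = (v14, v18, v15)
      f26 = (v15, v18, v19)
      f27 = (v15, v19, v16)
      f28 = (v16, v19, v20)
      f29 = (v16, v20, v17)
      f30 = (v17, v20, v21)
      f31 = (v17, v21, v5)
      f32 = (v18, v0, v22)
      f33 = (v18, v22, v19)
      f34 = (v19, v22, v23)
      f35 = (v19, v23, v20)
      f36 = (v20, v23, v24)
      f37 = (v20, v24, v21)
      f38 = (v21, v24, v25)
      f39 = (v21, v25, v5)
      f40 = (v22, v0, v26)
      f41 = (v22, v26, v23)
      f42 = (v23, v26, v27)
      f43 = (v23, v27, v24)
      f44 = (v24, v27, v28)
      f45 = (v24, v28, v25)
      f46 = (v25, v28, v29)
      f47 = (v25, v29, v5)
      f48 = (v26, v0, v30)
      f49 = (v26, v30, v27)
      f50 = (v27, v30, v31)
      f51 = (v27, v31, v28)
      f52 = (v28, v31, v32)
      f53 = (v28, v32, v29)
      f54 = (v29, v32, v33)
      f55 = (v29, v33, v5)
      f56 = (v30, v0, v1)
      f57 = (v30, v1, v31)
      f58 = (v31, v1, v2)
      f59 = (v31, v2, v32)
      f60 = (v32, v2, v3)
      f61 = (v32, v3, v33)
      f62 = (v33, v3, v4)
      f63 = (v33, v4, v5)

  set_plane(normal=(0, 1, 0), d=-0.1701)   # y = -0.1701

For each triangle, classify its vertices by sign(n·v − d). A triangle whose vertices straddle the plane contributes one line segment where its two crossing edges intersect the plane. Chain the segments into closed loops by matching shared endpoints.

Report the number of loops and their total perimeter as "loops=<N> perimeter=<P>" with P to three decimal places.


loops=1 perimeter=6.102

Straddling triangles (20 of 64):
  (v18,v0,v22) [++-] → (-0.1701, -0.1701, -0.961856)–(-0.540868, -0.1701, -0.8414)  len=0.3898
  (v18,v22,v19) [+-+] → (-0.540868, -0.1701, -0.8414)–(-0.770012, -0.1701, -0.526008)  len=0.3898
  (v19,v22,v23) [+--] → (-0.770012, -0.1701, -0.526008)–(-0.918643, -0.1701, -0.3214)  len=0.2529
  (v19,v23,v20) [+-+] → (-0.918643, -0.1701, -0.3214)–(-0.918643, -0.1701, 0.165066)  len=0.4865
  (v20,v23,v24) [+--] → (-0.918643, -0.1701, 0.165066)–(-0.918643, -0.1701, 0.3214)  len=0.1563
  (v20,v24,v21) [+-+] → (-0.918643, -0.1701, 0.3214)–(-0.632727, -0.1701, 0.714932)  len=0.4864
  (v21,v24,v25) [+--] → (-0.632727, -0.1701, 0.714932)–(-0.540868, -0.1701, 0.8414)  len=0.1563
  (v21,v25,v5) [+-+] → (-0.540868, -0.1701, 0.8414)–(-0.1701, -0.1701, 0.961856)  len=0.3898
  (v22,v0,v26) [-+-] → (-0.1701, -0.1701, -0.961856)–(0, -0.1701, -0.984738)  len=0.1716
  (v25,v29,v5) [--+] → (0, -0.1701, 0.984738)–(-0.1701, -0.1701, 0.961856)  len=0.1716
  (v26,v0,v30) [-+-] → (0, -0.1701, -0.984738)–(0.1701, -0.1701, -0.961856)  len=0.1716
  (v29,v33,v5) [--+] → (0.1701, -0.1701, 0.961856)–(0, -0.1701, 0.984738)  len=0.1716
  (v30,v0,v1) [-++] → (0.1701, -0.1701, -0.961856)–(0.540868, -0.1701, -0.8414)  len=0.3898
  (v30,v1,v31) [-+-] → (0.540868, -0.1701, -0.8414)–(0.632727, -0.1701, -0.714932)  len=0.1563
  (v31,v1,v2) [-++] → (0.632727, -0.1701, -0.714932)–(0.918643, -0.1701, -0.3214)  len=0.4864
  (v31,v2,v32) [-+-] → (0.918643, -0.1701, -0.3214)–(0.918643, -0.1701, -0.165066)  len=0.1563
  (v32,v2,v3) [-++] → (0.918643, -0.1701, -0.165066)–(0.918643, -0.1701, 0.3214)  len=0.4865
  (v32,v3,v33) [-+-] → (0.918643, -0.1701, 0.3214)–(0.770012, -0.1701, 0.526008)  len=0.2529
  (v33,v3,v4) [-++] → (0.770012, -0.1701, 0.526008)–(0.540868, -0.1701, 0.8414)  len=0.3898
  (v33,v4,v5) [-++] → (0.540868, -0.1701, 0.8414)–(0.1701, -0.1701, 0.961856)  len=0.3898

Chained into 1 loop(s):
  loop 1: 20 segments, perimeter = 6.1025
Total perimeter = 6.102


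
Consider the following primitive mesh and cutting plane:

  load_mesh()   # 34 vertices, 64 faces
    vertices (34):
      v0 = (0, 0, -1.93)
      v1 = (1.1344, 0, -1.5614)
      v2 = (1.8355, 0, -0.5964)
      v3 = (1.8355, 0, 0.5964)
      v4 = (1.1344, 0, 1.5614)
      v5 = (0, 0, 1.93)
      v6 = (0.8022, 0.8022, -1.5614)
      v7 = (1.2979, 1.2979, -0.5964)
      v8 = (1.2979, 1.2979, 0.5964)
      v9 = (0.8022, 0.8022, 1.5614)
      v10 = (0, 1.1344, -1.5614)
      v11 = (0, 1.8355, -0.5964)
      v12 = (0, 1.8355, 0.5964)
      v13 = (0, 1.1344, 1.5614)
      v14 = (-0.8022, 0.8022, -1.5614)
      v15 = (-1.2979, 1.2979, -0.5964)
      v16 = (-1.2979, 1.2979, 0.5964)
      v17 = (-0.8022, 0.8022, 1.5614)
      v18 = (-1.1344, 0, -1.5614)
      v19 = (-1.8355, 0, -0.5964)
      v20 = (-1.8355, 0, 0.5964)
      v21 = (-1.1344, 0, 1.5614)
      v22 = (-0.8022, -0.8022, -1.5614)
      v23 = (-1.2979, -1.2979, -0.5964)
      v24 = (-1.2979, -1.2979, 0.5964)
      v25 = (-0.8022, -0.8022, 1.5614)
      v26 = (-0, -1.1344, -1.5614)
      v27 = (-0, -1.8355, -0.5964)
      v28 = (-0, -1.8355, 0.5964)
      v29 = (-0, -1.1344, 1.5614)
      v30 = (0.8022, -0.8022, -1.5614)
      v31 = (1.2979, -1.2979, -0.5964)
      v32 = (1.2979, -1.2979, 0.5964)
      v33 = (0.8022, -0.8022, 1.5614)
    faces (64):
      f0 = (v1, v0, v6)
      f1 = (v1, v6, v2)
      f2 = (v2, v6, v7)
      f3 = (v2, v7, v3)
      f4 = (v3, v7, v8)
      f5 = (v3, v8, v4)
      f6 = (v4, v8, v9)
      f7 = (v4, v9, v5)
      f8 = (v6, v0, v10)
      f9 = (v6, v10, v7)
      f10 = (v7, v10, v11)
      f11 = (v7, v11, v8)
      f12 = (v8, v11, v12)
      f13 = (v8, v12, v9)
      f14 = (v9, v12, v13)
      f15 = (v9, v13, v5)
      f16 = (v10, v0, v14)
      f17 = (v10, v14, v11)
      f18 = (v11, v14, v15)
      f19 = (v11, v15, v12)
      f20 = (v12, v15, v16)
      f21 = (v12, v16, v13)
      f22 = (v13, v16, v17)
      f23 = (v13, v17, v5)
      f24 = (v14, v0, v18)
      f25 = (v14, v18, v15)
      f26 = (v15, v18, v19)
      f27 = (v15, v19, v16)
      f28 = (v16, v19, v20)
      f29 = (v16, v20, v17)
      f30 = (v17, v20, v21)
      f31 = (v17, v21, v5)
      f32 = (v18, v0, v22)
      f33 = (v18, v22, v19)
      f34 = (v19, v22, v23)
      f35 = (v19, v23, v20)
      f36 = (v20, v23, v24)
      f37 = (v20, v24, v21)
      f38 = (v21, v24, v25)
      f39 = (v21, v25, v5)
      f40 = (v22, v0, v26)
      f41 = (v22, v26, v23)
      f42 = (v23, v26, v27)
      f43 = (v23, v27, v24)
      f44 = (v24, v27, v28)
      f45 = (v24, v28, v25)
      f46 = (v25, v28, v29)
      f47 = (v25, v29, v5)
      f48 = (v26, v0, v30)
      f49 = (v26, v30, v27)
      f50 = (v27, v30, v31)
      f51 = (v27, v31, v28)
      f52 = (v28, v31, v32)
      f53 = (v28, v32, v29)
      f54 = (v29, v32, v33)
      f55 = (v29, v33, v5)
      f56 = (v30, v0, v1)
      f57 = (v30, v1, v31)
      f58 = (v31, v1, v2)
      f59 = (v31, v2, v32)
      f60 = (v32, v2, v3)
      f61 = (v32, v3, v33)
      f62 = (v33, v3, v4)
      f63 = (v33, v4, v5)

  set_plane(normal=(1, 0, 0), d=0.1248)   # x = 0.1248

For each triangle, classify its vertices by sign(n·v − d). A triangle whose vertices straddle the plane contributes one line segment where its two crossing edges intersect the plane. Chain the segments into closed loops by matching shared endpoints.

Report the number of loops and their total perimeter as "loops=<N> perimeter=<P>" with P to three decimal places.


loops=1 perimeter=11.689

Straddling triangles (20 of 64):
  (v1,v0,v6) [+-+] → (0.1248, 0, -1.88945)–(0.1248, 0.1248, -1.87266)  len=0.1259
  (v4,v9,v5) [++-] → (0.1248, 0.1248, 1.87266)–(0.1248, 0, 1.88945)  len=0.1259
  (v6,v0,v10) [+--] → (0.1248, 0.1248, -1.87266)–(0.1248, 1.08272, -1.5614)  len=1.0072
  (v6,v10,v7) [+-+] → (0.1248, 1.08272, -1.5614)–(0.1248, 1.15012, -1.46861)  len=0.1147
  (v7,v10,v11) [+--] → (0.1248, 1.15012, -1.46861)–(0.1248, 1.78381, -0.5964)  len=1.0781
  (v7,v11,v8) [+-+] → (0.1248, 1.78381, -0.5964)–(0.1248, 1.78381, -0.481706)  len=0.1147
  (v8,v11,v12) [+--] → (0.1248, 1.78381, -0.481706)–(0.1248, 1.78381, 0.5964)  len=1.0781
  (v8,v12,v9) [+-+] → (0.1248, 1.78381, 0.5964)–(0.1248, 1.67475, 0.746527)  len=0.1856
  (v9,v12,v13) [+--] → (0.1248, 1.67475, 0.746527)–(0.1248, 1.08272, 1.5614)  len=1.0072
  (v9,v13,v5) [+--] → (0.1248, 1.08272, 1.5614)–(0.1248, 0.1248, 1.87266)  len=1.0072
  (v26,v0,v30) [--+] → (0.1248, -0.1248, -1.87266)–(0.1248, -1.08272, -1.5614)  len=1.0072
  (v26,v30,v27) [-+-] → (0.1248, -1.08272, -1.5614)–(0.1248, -1.67475, -0.746527)  len=1.0072
  (v27,v30,v31) [-++] → (0.1248, -1.67475, -0.746527)–(0.1248, -1.78381, -0.5964)  len=0.1856
  (v27,v31,v28) [-+-] → (0.1248, -1.78381, -0.5964)–(0.1248, -1.78381, 0.481706)  len=1.0781
  (v28,v31,v32) [-++] → (0.1248, -1.78381, 0.481706)–(0.1248, -1.78381, 0.5964)  len=0.1147
  (v28,v32,v29) [-+-] → (0.1248, -1.78381, 0.5964)–(0.1248, -1.15012, 1.46861)  len=1.0781
  (v29,v32,v33) [-++] → (0.1248, -1.15012, 1.46861)–(0.1248, -1.08272, 1.5614)  len=0.1147
  (v29,v33,v5) [-+-] → (0.1248, -1.08272, 1.5614)–(0.1248, -0.1248, 1.87266)  len=1.0072
  (v30,v0,v1) [+-+] → (0.1248, -0.1248, -1.87266)–(0.1248, 0, -1.88945)  len=0.1259
  (v33,v4,v5) [++-] → (0.1248, 0, 1.88945)–(0.1248, -0.1248, 1.87266)  len=0.1259

Chained into 1 loop(s):
  loop 1: 20 segments, perimeter = 11.6893
Total perimeter = 11.689


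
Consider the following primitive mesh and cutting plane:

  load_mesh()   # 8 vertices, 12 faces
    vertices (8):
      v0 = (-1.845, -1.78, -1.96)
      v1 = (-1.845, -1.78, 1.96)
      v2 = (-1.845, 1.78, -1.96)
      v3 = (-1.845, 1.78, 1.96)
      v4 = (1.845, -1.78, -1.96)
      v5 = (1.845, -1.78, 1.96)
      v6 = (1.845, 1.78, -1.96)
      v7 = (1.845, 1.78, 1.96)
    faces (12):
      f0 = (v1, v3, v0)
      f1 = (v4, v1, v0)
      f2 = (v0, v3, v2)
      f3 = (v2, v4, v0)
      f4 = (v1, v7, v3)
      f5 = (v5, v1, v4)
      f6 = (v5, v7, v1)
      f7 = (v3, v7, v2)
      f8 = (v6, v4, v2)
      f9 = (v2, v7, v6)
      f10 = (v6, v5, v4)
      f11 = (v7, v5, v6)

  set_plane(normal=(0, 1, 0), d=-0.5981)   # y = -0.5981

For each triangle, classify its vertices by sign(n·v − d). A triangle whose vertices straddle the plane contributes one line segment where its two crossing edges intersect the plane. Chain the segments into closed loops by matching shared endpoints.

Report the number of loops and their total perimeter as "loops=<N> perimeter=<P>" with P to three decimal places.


Straddling triangles (8 of 12):
  (v1,v3,v0) [-+-] → (-1.845, -0.5981, 1.96)–(-1.845, -0.5981, -0.658582)  len=2.6186
  (v0,v3,v2) [-++] → (-1.845, -0.5981, -0.658582)–(-1.845, -0.5981, -1.96)  len=1.3014
  (v2,v4,v0) [+--] → (0.619941, -0.5981, -1.96)–(-1.845, -0.5981, -1.96)  len=2.4649
  (v1,v7,v3) [-++] → (-0.619941, -0.5981, 1.96)–(-1.845, -0.5981, 1.96)  len=1.2251
  (v5,v7,v1) [-+-] → (1.845, -0.5981, 1.96)–(-0.619941, -0.5981, 1.96)  len=2.4649
  (v6,v4,v2) [+-+] → (1.845, -0.5981, -1.96)–(0.619941, -0.5981, -1.96)  len=1.2251
  (v6,v5,v4) [+--] → (1.845, -0.5981, 0.658582)–(1.845, -0.5981, -1.96)  len=2.6186
  (v7,v5,v6) [+-+] → (1.845, -0.5981, 1.96)–(1.845, -0.5981, 0.658582)  len=1.3014

Chained into 1 loop(s):
  loop 1: 8 segments, perimeter = 15.2200
Total perimeter = 15.220

loops=1 perimeter=15.220


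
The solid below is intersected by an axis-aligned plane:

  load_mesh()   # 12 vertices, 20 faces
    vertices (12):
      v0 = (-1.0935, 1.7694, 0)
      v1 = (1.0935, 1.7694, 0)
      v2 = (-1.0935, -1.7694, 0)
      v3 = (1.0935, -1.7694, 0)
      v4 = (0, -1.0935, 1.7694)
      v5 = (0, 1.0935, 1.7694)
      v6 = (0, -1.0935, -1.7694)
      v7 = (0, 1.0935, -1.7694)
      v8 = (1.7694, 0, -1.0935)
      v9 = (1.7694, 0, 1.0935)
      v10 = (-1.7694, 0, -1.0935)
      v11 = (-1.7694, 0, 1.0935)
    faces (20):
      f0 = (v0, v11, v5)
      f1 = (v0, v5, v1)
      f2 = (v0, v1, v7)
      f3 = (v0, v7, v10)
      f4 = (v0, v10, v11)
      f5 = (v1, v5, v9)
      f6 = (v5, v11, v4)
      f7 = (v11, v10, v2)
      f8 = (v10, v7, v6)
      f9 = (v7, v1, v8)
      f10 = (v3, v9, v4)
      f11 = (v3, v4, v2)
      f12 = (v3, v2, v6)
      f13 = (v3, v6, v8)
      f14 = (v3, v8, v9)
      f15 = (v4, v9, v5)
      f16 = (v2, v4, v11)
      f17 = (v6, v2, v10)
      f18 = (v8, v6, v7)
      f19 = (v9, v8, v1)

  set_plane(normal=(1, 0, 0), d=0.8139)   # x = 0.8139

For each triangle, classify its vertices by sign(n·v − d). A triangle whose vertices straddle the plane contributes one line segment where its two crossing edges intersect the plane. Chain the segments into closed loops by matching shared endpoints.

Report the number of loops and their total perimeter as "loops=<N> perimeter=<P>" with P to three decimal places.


Straddling triangles (10 of 20):
  (v0,v5,v1) [--+] → (0.8139, 1.59658, 0.452423)–(0.8139, 1.7694, 0)  len=0.4843
  (v0,v1,v7) [-+-] → (0.8139, 1.7694, 0)–(0.8139, 1.59658, -0.452423)  len=0.4843
  (v1,v5,v9) [+-+] → (0.8139, 1.59658, 0.452423)–(0.8139, 0.590505, 1.4585)  len=1.4228
  (v7,v1,v8) [-++] → (0.8139, 1.59658, -0.452423)–(0.8139, 0.590505, -1.4585)  len=1.4228
  (v3,v9,v4) [++-] → (0.8139, -0.590505, 1.4585)–(0.8139, -1.59658, 0.452423)  len=1.4228
  (v3,v4,v2) [+--] → (0.8139, -1.59658, 0.452423)–(0.8139, -1.7694, 0)  len=0.4843
  (v3,v2,v6) [+--] → (0.8139, -1.7694, 0)–(0.8139, -1.59658, -0.452423)  len=0.4843
  (v3,v6,v8) [+-+] → (0.8139, -1.59658, -0.452423)–(0.8139, -0.590505, -1.4585)  len=1.4228
  (v4,v9,v5) [-+-] → (0.8139, -0.590505, 1.4585)–(0.8139, 0.590505, 1.4585)  len=1.1810
  (v8,v6,v7) [+--] → (0.8139, -0.590505, -1.4585)–(0.8139, 0.590505, -1.4585)  len=1.1810

Chained into 1 loop(s):
  loop 1: 10 segments, perimeter = 9.9905
Total perimeter = 9.990

loops=1 perimeter=9.990
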